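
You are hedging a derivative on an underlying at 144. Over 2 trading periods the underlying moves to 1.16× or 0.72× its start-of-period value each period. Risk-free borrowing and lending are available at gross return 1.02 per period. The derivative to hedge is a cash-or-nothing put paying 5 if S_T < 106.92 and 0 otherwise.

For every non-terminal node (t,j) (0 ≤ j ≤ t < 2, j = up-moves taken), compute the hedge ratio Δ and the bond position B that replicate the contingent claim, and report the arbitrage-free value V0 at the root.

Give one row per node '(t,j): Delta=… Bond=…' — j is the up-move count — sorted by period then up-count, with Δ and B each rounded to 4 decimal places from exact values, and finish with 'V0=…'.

Since d<R<u, set p* = (R−d)/(u−d) = 0.6818; price each node as the discounted p*-expectation of its children.
Payoff layer (t=2): V(2,0)=5.0000, V(2,1)=0.0000, V(2,2)=0.0000
(1,0): S=103.6800. Δ = (V_up−V_dn)/(S_up−S_dn) = (0.0000−5.0000)/(120.2688−74.6496) = -0.1096. V = [p*·0.0000 + (1−p*)·5.0000]/1.02 = 1.5597. B = V − Δ·S = 12.9234.
(1,1): S=167.0400. Δ = (V_up−V_dn)/(S_up−S_dn) = (0.0000−0.0000)/(193.7664−120.2688) = 0.0000. V = [p*·0.0000 + (1−p*)·0.0000]/1.02 = 0.0000. B = V − Δ·S = 0.0000.
(0,0): S=144.0000. Δ = (V_up−V_dn)/(S_up−S_dn) = (0.0000−1.5597)/(167.0400−103.6800) = -0.0246. V = [p*·0.0000 + (1−p*)·1.5597]/1.02 = 0.4865. B = V − Δ·S = 4.0313.
Check: Δ(0,0)·S0 + B(0,0) = 0.4865 = V0.

(0,0): Delta=-0.0246 Bond=4.0313
(1,0): Delta=-0.1096 Bond=12.9234
(1,1): Delta=0.0000 Bond=0.0000
V0=0.4865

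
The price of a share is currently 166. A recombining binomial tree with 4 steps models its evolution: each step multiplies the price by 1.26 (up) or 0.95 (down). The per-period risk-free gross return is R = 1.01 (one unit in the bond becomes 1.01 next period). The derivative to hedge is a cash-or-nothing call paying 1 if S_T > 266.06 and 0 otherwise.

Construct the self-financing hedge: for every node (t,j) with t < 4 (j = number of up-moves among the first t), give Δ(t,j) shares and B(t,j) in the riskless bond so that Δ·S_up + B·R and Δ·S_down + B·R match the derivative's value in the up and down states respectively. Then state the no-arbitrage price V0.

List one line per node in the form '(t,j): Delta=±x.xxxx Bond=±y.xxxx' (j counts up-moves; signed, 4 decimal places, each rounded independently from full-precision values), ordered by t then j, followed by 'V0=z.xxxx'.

Since d<R<u, set p* = (R−d)/(u−d) = 0.1935; price each node as the discounted p*-expectation of its children.
Payoff layer (t=4): V(4,0)=0.0000, V(4,1)=0.0000, V(4,2)=0.0000, V(4,3)=1.0000, V(4,4)=1.0000
(3,0): S=142.3242. Δ = (V_up−V_dn)/(S_up−S_dn) = (0.0000−0.0000)/(179.3286−135.2080) = 0.0000. V = [p*·0.0000 + (1−p*)·0.0000]/1.01 = 0.0000. B = V − Δ·S = 0.0000.
(3,1): S=188.7669. Δ = (V_up−V_dn)/(S_up−S_dn) = (0.0000−0.0000)/(237.8463−179.3286) = 0.0000. V = [p*·0.0000 + (1−p*)·0.0000]/1.01 = 0.0000. B = V − Δ·S = 0.0000.
(3,2): S=250.3645. Δ = (V_up−V_dn)/(S_up−S_dn) = (1.0000−0.0000)/(315.4593−237.8463) = 0.0129. V = [p*·1.0000 + (1−p*)·0.0000]/1.01 = 0.1916. B = V − Δ·S = -3.0342.
(3,3): S=332.0624. Δ = (V_up−V_dn)/(S_up−S_dn) = (1.0000−1.0000)/(418.3986−315.4593) = 0.0000. V = [p*·1.0000 + (1−p*)·1.0000]/1.01 = 0.9901. B = V − Δ·S = 0.9901.
(2,0): S=149.8150. Δ = (V_up−V_dn)/(S_up−S_dn) = (0.0000−0.0000)/(188.7669−142.3242) = 0.0000. V = [p*·0.0000 + (1−p*)·0.0000]/1.01 = 0.0000. B = V − Δ·S = 0.0000.
(2,1): S=198.7020. Δ = (V_up−V_dn)/(S_up−S_dn) = (0.1916−0.0000)/(250.3645−188.7669) = 0.0031. V = [p*·0.1916 + (1−p*)·0.0000]/1.01 = 0.0367. B = V − Δ·S = -0.5814.
(2,2): S=263.5416. Δ = (V_up−V_dn)/(S_up−S_dn) = (0.9901−0.1916)/(332.0624−250.3645) = 0.0098. V = [p*·0.9901 + (1−p*)·0.1916]/1.01 = 0.3427. B = V − Δ·S = -2.2330.
(1,0): S=157.7000. Δ = (V_up−V_dn)/(S_up−S_dn) = (0.0367−0.0000)/(198.7020−149.8150) = 0.0008. V = [p*·0.0367 + (1−p*)·0.0000]/1.01 = 0.0070. B = V − Δ·S = -0.1114.
(1,1): S=209.1600. Δ = (V_up−V_dn)/(S_up−S_dn) = (0.3427−0.0367)/(263.5416−198.7020) = 0.0047. V = [p*·0.3427 + (1−p*)·0.0367]/1.01 = 0.0950. B = V − Δ·S = -0.8922.
(0,0): S=166.0000. Δ = (V_up−V_dn)/(S_up−S_dn) = (0.0950−0.0070)/(209.1600−157.7000) = 0.0017. V = [p*·0.0950 + (1−p*)·0.0070]/1.01 = 0.0238. B = V − Δ·S = -0.2599.
The time-0 hedge costs 0.0238, which is the no-arbitrage price.

(0,0): Delta=0.0017 Bond=-0.2599
(1,0): Delta=0.0008 Bond=-0.1114
(1,1): Delta=0.0047 Bond=-0.8922
(2,0): Delta=0.0000 Bond=0.0000
(2,1): Delta=0.0031 Bond=-0.5814
(2,2): Delta=0.0098 Bond=-2.2330
(3,0): Delta=0.0000 Bond=0.0000
(3,1): Delta=0.0000 Bond=0.0000
(3,2): Delta=0.0129 Bond=-3.0342
(3,3): Delta=0.0000 Bond=0.9901
V0=0.0238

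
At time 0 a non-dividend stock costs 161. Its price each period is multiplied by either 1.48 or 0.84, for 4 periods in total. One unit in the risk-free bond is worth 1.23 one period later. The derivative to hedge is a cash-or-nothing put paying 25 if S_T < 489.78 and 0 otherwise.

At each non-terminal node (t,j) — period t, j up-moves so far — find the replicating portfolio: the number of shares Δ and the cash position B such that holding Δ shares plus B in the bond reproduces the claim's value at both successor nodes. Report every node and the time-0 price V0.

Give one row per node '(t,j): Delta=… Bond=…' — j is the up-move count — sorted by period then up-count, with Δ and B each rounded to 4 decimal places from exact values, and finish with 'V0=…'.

(0,0): Delta=-0.0295 Bond=14.1664
(1,0): Delta=0.0000 Bond=13.4346
(1,1): Delta=-0.0402 Bond=19.9824
(2,0): Delta=0.0000 Bond=16.5246
(2,1): Delta=0.0000 Bond=16.5246
(2,2): Delta=-0.0549 Bond=29.7410
(3,0): Delta=0.0000 Bond=20.3252
(3,1): Delta=0.0000 Bond=20.3252
(3,2): Delta=0.0000 Bond=20.3252
(3,3): Delta=-0.0748 Bond=47.0020
V0=9.4163

Under the risk-neutral measure, an up-move has probability p* = (R−d)/(u−d) = 0.6094 and values discount at R = 1.23.
Payoff layer (t=4): V(4,0)=25.0000, V(4,1)=25.0000, V(4,2)=25.0000, V(4,3)=25.0000, V(4,4)=0.0000
Node (3,0) S=95.4253: V=(p*·25.0000+(1−p*)·25.0000)/1.23=20.3252; Δ=(25.0000−25.0000)/(141.2295−80.1573)=0.0000; B=V−Δ·S=20.3252
Node (3,1) S=168.1304: V=(p*·25.0000+(1−p*)·25.0000)/1.23=20.3252; Δ=(25.0000−25.0000)/(248.8329−141.2295)=0.0000; B=V−Δ·S=20.3252
Node (3,2) S=296.2297: V=(p*·25.0000+(1−p*)·25.0000)/1.23=20.3252; Δ=(25.0000−25.0000)/(438.4200−248.8329)=0.0000; B=V−Δ·S=20.3252
Node (3,3) S=521.9285: V=(p*·0.0000+(1−p*)·25.0000)/1.23=7.9395; Δ=(0.0000−25.0000)/(772.4542−438.4200)=-0.0748; B=V−Δ·S=47.0020
Node (2,0) S=113.6016: V=(p*·20.3252+(1−p*)·20.3252)/1.23=16.5246; Δ=(20.3252−20.3252)/(168.1304−95.4253)=0.0000; B=V−Δ·S=16.5246
Node (2,1) S=200.1552: V=(p*·20.3252+(1−p*)·20.3252)/1.23=16.5246; Δ=(20.3252−20.3252)/(296.2297−168.1304)=0.0000; B=V−Δ·S=16.5246
Node (2,2) S=352.6544: V=(p*·7.9395+(1−p*)·20.3252)/1.23=10.3884; Δ=(7.9395−20.3252)/(521.9285−296.2297)=-0.0549; B=V−Δ·S=29.7410
Node (1,0) S=135.2400: V=(p*·16.5246+(1−p*)·16.5246)/1.23=13.4346; Δ=(16.5246−16.5246)/(200.1552−113.6016)=0.0000; B=V−Δ·S=13.4346
Node (1,1) S=238.2800: V=(p*·10.3884+(1−p*)·16.5246)/1.23=10.3946; Δ=(10.3884−16.5246)/(352.6544−200.1552)=-0.0402; B=V−Δ·S=19.9824
Node (0,0) S=161.0000: V=(p*·10.3946+(1−p*)·13.4346)/1.23=9.4163; Δ=(10.3946−13.4346)/(238.2800−135.2400)=-0.0295; B=V−Δ·S=14.1664
Root portfolio cost Δ·161+B reproduces V0=9.4163.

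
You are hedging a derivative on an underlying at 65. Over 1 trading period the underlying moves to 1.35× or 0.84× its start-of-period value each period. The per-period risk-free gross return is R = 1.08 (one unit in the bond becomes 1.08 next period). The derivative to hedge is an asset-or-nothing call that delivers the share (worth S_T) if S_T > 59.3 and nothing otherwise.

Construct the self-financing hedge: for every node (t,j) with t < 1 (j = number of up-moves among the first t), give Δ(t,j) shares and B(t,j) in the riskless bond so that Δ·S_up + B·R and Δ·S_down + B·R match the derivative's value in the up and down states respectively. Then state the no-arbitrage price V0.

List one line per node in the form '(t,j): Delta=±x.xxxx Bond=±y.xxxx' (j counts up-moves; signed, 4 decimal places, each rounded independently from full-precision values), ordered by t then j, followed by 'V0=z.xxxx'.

The replicating-portfolio and risk-neutral prices coincide; use p* = (1.08−0.84)/(1.35−0.84) = 0.4706 for the latter.
Terminal values V(1,·): V(1,0)=0.0000, V(1,1)=87.7500
Node (0,0) S=65.0000: V=(p*·87.7500+(1−p*)·0.0000)/1.08=38.2353; Δ=(87.7500−0.0000)/(87.7500−54.6000)=2.6471; B=V−Δ·S=-133.8235
Each (Δ,B) replicates both successor values, so the strategy is self-financing and V0 is arbitrage-free.

(0,0): Delta=2.6471 Bond=-133.8235
V0=38.2353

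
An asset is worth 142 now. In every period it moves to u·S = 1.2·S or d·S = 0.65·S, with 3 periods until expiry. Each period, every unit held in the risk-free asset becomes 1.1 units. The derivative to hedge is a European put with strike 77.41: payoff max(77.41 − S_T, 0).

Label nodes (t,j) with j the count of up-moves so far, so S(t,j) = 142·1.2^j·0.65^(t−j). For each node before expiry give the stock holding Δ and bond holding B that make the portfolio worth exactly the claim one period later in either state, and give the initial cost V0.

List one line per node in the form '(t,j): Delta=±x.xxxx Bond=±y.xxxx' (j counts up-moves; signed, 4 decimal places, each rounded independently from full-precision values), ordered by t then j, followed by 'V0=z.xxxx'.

Since d<R<u, set p* = (R−d)/(u−d) = 0.8182; price each node as the discounted p*-expectation of its children.
Terminal values V(3,·): V(3,0)=38.4132, V(3,1)=5.4160, V(3,2)=0.0000, V(3,3)=0.0000
(2,0): S=59.9950. Δ = (V_up−V_dn)/(S_up−S_dn) = (5.4160−38.4132)/(71.9940−38.9968) = -1.0000. V = [p*·5.4160 + (1−p*)·38.4132]/1.1 = 10.3777. B = V − Δ·S = 70.3727.
(2,1): S=110.7600. Δ = (V_up−V_dn)/(S_up−S_dn) = (0.0000−5.4160)/(132.9120−71.9940) = -0.0889. V = [p*·0.0000 + (1−p*)·5.4160]/1.1 = 0.8952. B = V − Δ·S = 10.7425.
(2,2): S=204.4800. Δ = (V_up−V_dn)/(S_up−S_dn) = (0.0000−0.0000)/(245.3760−132.9120) = 0.0000. V = [p*·0.0000 + (1−p*)·0.0000]/1.1 = 0.0000. B = V − Δ·S = 0.0000.
(1,0): S=92.3000. Δ = (V_up−V_dn)/(S_up−S_dn) = (0.8952−10.3777)/(110.7600−59.9950) = -0.1868. V = [p*·0.8952 + (1−p*)·10.3777]/1.1 = 2.3812. B = V − Δ·S = 19.6221.
(1,1): S=170.4000. Δ = (V_up−V_dn)/(S_up−S_dn) = (0.0000−0.8952)/(204.4800−110.7600) = -0.0096. V = [p*·0.0000 + (1−p*)·0.8952]/1.1 = 0.1480. B = V − Δ·S = 1.7756.
(0,0): S=142.0000. Δ = (V_up−V_dn)/(S_up−S_dn) = (0.1480−2.3812)/(170.4000−92.3000) = -0.0286. V = [p*·0.1480 + (1−p*)·2.3812]/1.1 = 0.5036. B = V − Δ·S = 4.5640.
Root portfolio cost Δ·142+B reproduces V0=0.5036.

(0,0): Delta=-0.0286 Bond=4.5640
(1,0): Delta=-0.1868 Bond=19.6221
(1,1): Delta=-0.0096 Bond=1.7756
(2,0): Delta=-1.0000 Bond=70.3727
(2,1): Delta=-0.0889 Bond=10.7425
(2,2): Delta=0.0000 Bond=0.0000
V0=0.5036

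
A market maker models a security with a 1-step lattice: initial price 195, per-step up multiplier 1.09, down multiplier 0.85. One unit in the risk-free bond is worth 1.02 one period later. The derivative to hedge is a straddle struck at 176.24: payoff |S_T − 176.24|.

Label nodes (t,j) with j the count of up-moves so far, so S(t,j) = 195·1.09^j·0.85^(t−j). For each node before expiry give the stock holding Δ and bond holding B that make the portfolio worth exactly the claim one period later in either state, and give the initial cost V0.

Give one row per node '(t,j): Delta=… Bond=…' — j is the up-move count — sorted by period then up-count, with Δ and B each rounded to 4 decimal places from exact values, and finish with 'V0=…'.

(0,0): Delta=0.5517 Bond=-79.3685
V0=28.2149

Risk-neutral probability p* = (R−d)/(u−d) = (1.02−0.85)/(1.09−0.85) = 0.7083.
Payoff layer (t=1): V(1,0)=10.4900, V(1,1)=36.3100
Node (0,0) S=195.0000: V=(p*·36.3100+(1−p*)·10.4900)/1.02=28.2149; Δ=(36.3100−10.4900)/(212.5500−165.7500)=0.5517; B=V−Δ·S=-79.3685
Each (Δ,B) replicates both successor values, so the strategy is self-financing and V0 is arbitrage-free.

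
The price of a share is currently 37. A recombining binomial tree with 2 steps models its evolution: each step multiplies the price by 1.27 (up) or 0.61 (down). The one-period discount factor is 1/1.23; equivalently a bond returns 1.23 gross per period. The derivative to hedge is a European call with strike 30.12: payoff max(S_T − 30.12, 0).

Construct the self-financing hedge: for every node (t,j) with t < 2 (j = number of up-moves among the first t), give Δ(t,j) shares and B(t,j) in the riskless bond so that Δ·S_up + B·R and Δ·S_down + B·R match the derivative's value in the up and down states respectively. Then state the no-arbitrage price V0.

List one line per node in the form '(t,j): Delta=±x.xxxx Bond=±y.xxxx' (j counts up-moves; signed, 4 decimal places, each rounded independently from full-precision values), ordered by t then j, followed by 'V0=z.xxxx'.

(0,0): Delta=0.9244 Bond=-16.9624
(1,0): Delta=0.0000 Bond=0.0000
(1,1): Delta=0.9530 Bond=-22.2098
V0=17.2405

Since d<R<u, set p* = (R−d)/(u−d) = 0.9394; price each node as the discounted p*-expectation of its children.
Payoff layer (t=2): V(2,0)=0.0000, V(2,1)=0.0000, V(2,2)=29.5573
  t=1,j=0: stock 22.5700 → up 28.6639 (V=0.0000), down 13.7677 (V=0.0000). Price 0.0000; hedge Δ=0.0000, bond B=0.0000.
  t=1,j=1: stock 46.9900 → up 59.6773 (V=29.5573), down 28.6639 (V=0.0000). Price 22.5739; hedge Δ=0.9530, bond B=-22.2098.
  t=0,j=0: stock 37.0000 → up 46.9900 (V=22.5739), down 22.5700 (V=0.0000). Price 17.2405; hedge Δ=0.9244, bond B=-16.9624.
The time-0 hedge costs 17.2405, which is the no-arbitrage price.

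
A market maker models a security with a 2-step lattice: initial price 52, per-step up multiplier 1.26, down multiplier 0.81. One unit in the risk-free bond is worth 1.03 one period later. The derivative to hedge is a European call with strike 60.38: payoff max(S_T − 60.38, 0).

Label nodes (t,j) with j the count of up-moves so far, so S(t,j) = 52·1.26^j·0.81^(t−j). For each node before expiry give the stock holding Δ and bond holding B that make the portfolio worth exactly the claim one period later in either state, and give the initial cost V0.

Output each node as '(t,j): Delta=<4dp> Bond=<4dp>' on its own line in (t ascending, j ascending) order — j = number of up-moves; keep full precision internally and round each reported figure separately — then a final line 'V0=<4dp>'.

No-arbitrage ⇒ martingale measure with p* = (R−d)/(u−d) = 0.4889.
Terminal values V(2,·): V(2,0)=0.0000, V(2,1)=0.0000, V(2,2)=22.1752
(1,0): S=42.1200. Δ = (V_up−V_dn)/(S_up−S_dn) = (0.0000−0.0000)/(53.0712−34.1172) = 0.0000. V = [p*·0.0000 + (1−p*)·0.0000]/1.03 = 0.0000. B = V − Δ·S = 0.0000.
(1,1): S=65.5200. Δ = (V_up−V_dn)/(S_up−S_dn) = (22.1752−0.0000)/(82.5552−53.0712) = 0.7521. V = [p*·22.1752 + (1−p*)·0.0000]/1.03 = 10.5254. B = V − Δ·S = -38.7528.
(0,0): S=52.0000. Δ = (V_up−V_dn)/(S_up−S_dn) = (10.5254−0.0000)/(65.5200−42.1200) = 0.4498. V = [p*·10.5254 + (1−p*)·0.0000]/1.03 = 4.9959. B = V − Δ·S = -18.3940.
Root portfolio cost Δ·52+B reproduces V0=4.9959.

(0,0): Delta=0.4498 Bond=-18.3940
(1,0): Delta=0.0000 Bond=0.0000
(1,1): Delta=0.7521 Bond=-38.7528
V0=4.9959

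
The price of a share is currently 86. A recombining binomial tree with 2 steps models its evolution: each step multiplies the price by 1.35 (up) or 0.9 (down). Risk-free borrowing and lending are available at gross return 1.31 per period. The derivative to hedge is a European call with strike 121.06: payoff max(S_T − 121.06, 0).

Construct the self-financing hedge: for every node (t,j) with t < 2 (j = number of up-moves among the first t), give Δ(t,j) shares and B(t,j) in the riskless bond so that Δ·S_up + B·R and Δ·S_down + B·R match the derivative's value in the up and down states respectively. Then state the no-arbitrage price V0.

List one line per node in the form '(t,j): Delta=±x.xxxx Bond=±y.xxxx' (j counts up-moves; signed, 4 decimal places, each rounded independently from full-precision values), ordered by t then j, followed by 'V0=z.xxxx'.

The replicating-portfolio and risk-neutral prices coincide; use p* = (1.31−0.9)/(1.35−0.9) = 0.9111 for the latter.
Payoff layer (t=2): V(2,0)=0.0000, V(2,1)=0.0000, V(2,2)=35.6750
Node (1,0) S=77.4000: V=(p*·0.0000+(1−p*)·0.0000)/1.31=0.0000; Δ=(0.0000−0.0000)/(104.4900−69.6600)=0.0000; B=V−Δ·S=0.0000
Node (1,1) S=116.1000: V=(p*·35.6750+(1−p*)·0.0000)/1.31=24.8121; Δ=(35.6750−0.0000)/(156.7350−104.4900)=0.6828; B=V−Δ·S=-54.4656
Node (0,0) S=86.0000: V=(p*·24.8121+(1−p*)·0.0000)/1.31=17.2570; Δ=(24.8121−0.0000)/(116.1000−77.4000)=0.6411; B=V−Δ·S=-37.8811
Each (Δ,B) replicates both successor values, so the strategy is self-financing and V0 is arbitrage-free.

(0,0): Delta=0.6411 Bond=-37.8811
(1,0): Delta=0.0000 Bond=0.0000
(1,1): Delta=0.6828 Bond=-54.4656
V0=17.2570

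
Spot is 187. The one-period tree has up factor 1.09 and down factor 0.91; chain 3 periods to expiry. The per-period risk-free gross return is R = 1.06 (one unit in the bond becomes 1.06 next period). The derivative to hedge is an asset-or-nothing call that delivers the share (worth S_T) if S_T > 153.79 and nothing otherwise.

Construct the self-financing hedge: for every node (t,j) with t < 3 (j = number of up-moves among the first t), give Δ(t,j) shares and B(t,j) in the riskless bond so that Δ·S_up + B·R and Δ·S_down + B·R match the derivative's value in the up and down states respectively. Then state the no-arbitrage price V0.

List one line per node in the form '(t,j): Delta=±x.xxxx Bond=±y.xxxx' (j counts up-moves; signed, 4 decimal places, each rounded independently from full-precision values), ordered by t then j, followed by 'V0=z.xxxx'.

(0,0): Delta=1.1035 Bond=-19.9021
(1,0): Delta=1.7234 Bond=-126.5776
(1,1): Delta=1.0000 Bond=0.0000
(2,0): Delta=6.0556 Bond=-805.0334
(2,1): Delta=1.0000 Bond=0.0000
(2,2): Delta=1.0000 Bond=0.0000
V0=186.4522

Since d<R<u, set p* = (R−d)/(u−d) = 0.8333; price each node as the discounted p*-expectation of its children.
Payoff layer (t=3): V(3,0)=0.0000, V(3,1)=168.7916, V(3,2)=202.1790, V(3,3)=242.1704
  t=2,j=0: stock 154.8547 → up 168.7916 (V=168.7916), down 140.9178 (V=0.0000). Price 132.6978; hedge Δ=6.0556, bond B=-805.0334.
  t=2,j=1: stock 185.4853 → up 202.1790 (V=202.1790), down 168.7916 (V=168.7916). Price 185.4853; hedge Δ=1.0000, bond B=0.0000.
  t=2,j=2: stock 222.1747 → up 242.1704 (V=242.1704), down 202.1790 (V=202.1790). Price 222.1747; hedge Δ=1.0000, bond B=0.0000.
  t=1,j=0: stock 170.1700 → up 185.4853 (V=185.4853), down 154.8547 (V=132.6978). Price 166.6862; hedge Δ=1.7234, bond B=-126.5776.
  t=1,j=1: stock 203.8300 → up 222.1747 (V=222.1747), down 185.4853 (V=185.4853). Price 203.8300; hedge Δ=1.0000, bond B=0.0000.
  t=0,j=0: stock 187.0000 → up 203.8300 (V=203.8300), down 170.1700 (V=166.6862). Price 186.4522; hedge Δ=1.1035, bond B=-19.9021.
Self-financing check: at every node Δ·S+B equals the discounted successor values.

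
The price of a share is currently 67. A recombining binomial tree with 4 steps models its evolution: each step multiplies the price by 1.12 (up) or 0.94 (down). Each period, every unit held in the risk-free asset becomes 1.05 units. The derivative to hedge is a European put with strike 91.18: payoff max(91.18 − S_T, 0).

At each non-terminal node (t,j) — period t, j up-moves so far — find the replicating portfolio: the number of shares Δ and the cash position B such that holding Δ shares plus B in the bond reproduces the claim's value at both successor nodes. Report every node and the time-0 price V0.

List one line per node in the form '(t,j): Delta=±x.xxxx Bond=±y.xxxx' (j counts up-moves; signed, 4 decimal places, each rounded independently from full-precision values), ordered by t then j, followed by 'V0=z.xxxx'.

Under the risk-neutral measure, an up-move has probability p* = (R−d)/(u−d) = 0.6111 and values discount at R = 1.05.
Terminal values V(4,·): V(4,0)=38.8698, V(4,1)=28.8530, V(4,2)=16.9180, V(4,3)=2.6976, V(4,4)=0.0000
(3,0): S=55.6491. Δ = (V_up−V_dn)/(S_up−S_dn) = (28.8530−38.8698)/(62.3270−52.3102) = -1.0000. V = [p*·28.8530 + (1−p*)·38.8698]/1.05 = 31.1890. B = V − Δ·S = 86.8381.
(3,1): S=66.3053. Δ = (V_up−V_dn)/(S_up−S_dn) = (16.9180−28.8530)/(74.2620−62.3270) = -1.0000. V = [p*·16.9180 + (1−p*)·28.8530]/1.05 = 20.5328. B = V − Δ·S = 86.8381.
(3,2): S=79.0021. Δ = (V_up−V_dn)/(S_up−S_dn) = (2.6976−16.9180)/(88.4824−74.2620) = -1.0000. V = [p*·2.6976 + (1−p*)·16.9180]/1.05 = 7.8360. B = V − Δ·S = 86.8381.
(3,3): S=94.1302. Δ = (V_up−V_dn)/(S_up−S_dn) = (0.0000−2.6976)/(105.4258−88.4824) = -0.1592. V = [p*·0.0000 + (1−p*)·2.6976]/1.05 = 0.9991. B = V − Δ·S = 15.9860.
(2,0): S=59.2012. Δ = (V_up−V_dn)/(S_up−S_dn) = (20.5328−31.1890)/(66.3053−55.6491) = -1.0000. V = [p*·20.5328 + (1−p*)·31.1890]/1.05 = 23.5017. B = V − Δ·S = 82.7029.
(2,1): S=70.5376. Δ = (V_up−V_dn)/(S_up−S_dn) = (7.8360−20.5328)/(79.0021−66.3053) = -1.0000. V = [p*·7.8360 + (1−p*)·20.5328]/1.05 = 12.1653. B = V − Δ·S = 82.7029.
(2,2): S=84.0448. Δ = (V_up−V_dn)/(S_up−S_dn) = (0.9991−7.8360)/(94.1302−79.0021) = -0.4519. V = [p*·0.9991 + (1−p*)·7.8360]/1.05 = 3.4837. B = V − Δ·S = 41.4663.
(1,0): S=62.9800. Δ = (V_up−V_dn)/(S_up−S_dn) = (12.1653−23.5017)/(70.5376−59.2012) = -1.0000. V = [p*·12.1653 + (1−p*)·23.5017]/1.05 = 15.7847. B = V − Δ·S = 78.7647.
(1,1): S=75.0400. Δ = (V_up−V_dn)/(S_up−S_dn) = (3.4837−12.1653)/(84.0448−70.5376) = -0.6427. V = [p*·3.4837 + (1−p*)·12.1653]/1.05 = 6.5332. B = V − Δ·S = 54.7645.
(0,0): S=67.0000. Δ = (V_up−V_dn)/(S_up−S_dn) = (6.5332−15.7847)/(75.0400−62.9800) = -0.7671. V = [p*·6.5332 + (1−p*)·15.7847]/1.05 = 9.6486. B = V − Δ·S = 61.0457.
Self-financing check: at every node Δ·S+B equals the discounted successor values.

(0,0): Delta=-0.7671 Bond=61.0457
(1,0): Delta=-1.0000 Bond=78.7647
(1,1): Delta=-0.6427 Bond=54.7645
(2,0): Delta=-1.0000 Bond=82.7029
(2,1): Delta=-1.0000 Bond=82.7029
(2,2): Delta=-0.4519 Bond=41.4663
(3,0): Delta=-1.0000 Bond=86.8381
(3,1): Delta=-1.0000 Bond=86.8381
(3,2): Delta=-1.0000 Bond=86.8381
(3,3): Delta=-0.1592 Bond=15.9860
V0=9.6486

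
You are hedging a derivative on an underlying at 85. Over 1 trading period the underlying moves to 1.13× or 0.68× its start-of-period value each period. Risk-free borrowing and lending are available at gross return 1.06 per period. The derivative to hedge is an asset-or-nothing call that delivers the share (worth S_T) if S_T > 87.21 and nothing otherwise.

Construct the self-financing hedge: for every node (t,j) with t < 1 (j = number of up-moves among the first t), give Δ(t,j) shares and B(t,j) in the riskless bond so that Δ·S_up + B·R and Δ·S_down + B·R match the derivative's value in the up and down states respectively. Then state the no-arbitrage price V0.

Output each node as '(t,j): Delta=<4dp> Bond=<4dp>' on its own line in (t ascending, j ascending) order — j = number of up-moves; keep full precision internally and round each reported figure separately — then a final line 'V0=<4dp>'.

Risk-neutral probability p* = (R−d)/(u−d) = (1.06−0.68)/(1.13−0.68) = 0.8444.
At expiry t=1: V(1,0)=0.0000, V(1,1)=96.0500
(0,0): S=85.0000. Δ = (V_up−V_dn)/(S_up−S_dn) = (96.0500−0.0000)/(96.0500−57.8000) = 2.5111. V = [p*·96.0500 + (1−p*)·0.0000]/1.06 = 76.5178. B = V − Δ·S = -136.9266.
Self-financing check: at every node Δ·S+B equals the discounted successor values.

(0,0): Delta=2.5111 Bond=-136.9266
V0=76.5178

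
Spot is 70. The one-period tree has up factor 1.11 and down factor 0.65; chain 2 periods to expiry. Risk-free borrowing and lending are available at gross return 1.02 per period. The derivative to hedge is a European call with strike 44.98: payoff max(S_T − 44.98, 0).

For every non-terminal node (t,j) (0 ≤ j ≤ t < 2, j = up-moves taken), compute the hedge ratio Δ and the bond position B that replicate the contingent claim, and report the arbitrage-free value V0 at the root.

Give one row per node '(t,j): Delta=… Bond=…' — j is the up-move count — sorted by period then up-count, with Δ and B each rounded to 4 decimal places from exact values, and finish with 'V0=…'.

The replicating-portfolio and risk-neutral prices coincide; use p* = (1.02−0.65)/(1.11−0.65) = 0.8043 for the latter.
Payoff layer (t=2): V(2,0)=0.0000, V(2,1)=5.5250, V(2,2)=41.2670
Node (1,0) S=45.5000: V=(p*·5.5250+(1−p*)·0.0000)/1.02=4.3569; Δ=(5.5250−0.0000)/(50.5050−29.5750)=0.2640; B=V−Δ·S=-7.6540
Node (1,1) S=77.7000: V=(p*·41.2670+(1−p*)·5.5250)/1.02=33.6020; Δ=(41.2670−5.5250)/(86.2470−50.5050)=1.0000; B=V−Δ·S=-44.0980
Node (0,0) S=70.0000: V=(p*·33.6020+(1−p*)·4.3569)/1.02=27.3334; Δ=(33.6020−4.3569)/(77.7000−45.5000)=0.9082; B=V−Δ·S=-36.2428
Root portfolio cost Δ·70+B reproduces V0=27.3334.

(0,0): Delta=0.9082 Bond=-36.2428
(1,0): Delta=0.2640 Bond=-7.6540
(1,1): Delta=1.0000 Bond=-44.0980
V0=27.3334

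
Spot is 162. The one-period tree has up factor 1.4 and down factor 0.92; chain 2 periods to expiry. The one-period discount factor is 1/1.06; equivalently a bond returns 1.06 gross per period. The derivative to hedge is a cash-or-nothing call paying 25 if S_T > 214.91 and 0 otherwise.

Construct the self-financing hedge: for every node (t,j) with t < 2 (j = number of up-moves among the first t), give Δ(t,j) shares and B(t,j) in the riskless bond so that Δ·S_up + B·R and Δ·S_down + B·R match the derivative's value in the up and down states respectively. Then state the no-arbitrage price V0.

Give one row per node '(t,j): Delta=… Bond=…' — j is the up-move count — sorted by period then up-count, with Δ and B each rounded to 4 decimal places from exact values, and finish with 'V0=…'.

(0,0): Delta=0.0885 Bond=-12.4383
(1,0): Delta=0.0000 Bond=0.0000
(1,1): Delta=0.2296 Bond=-45.2044
V0=1.8928

Since d<R<u, set p* = (R−d)/(u−d) = 0.2917; price each node as the discounted p*-expectation of its children.
At expiry t=2: V(2,0)=0.0000, V(2,1)=0.0000, V(2,2)=25.0000
  t=1,j=0: stock 149.0400 → up 208.6560 (V=0.0000), down 137.1168 (V=0.0000). Price 0.0000; hedge Δ=0.0000, bond B=0.0000.
  t=1,j=1: stock 226.8000 → up 317.5200 (V=25.0000), down 208.6560 (V=0.0000). Price 6.8789; hedge Δ=0.2296, bond B=-45.2044.
  t=0,j=0: stock 162.0000 → up 226.8000 (V=6.8789), down 149.0400 (V=0.0000). Price 1.8928; hedge Δ=0.0885, bond B=-12.4383.
Self-financing check: at every node Δ·S+B equals the discounted successor values.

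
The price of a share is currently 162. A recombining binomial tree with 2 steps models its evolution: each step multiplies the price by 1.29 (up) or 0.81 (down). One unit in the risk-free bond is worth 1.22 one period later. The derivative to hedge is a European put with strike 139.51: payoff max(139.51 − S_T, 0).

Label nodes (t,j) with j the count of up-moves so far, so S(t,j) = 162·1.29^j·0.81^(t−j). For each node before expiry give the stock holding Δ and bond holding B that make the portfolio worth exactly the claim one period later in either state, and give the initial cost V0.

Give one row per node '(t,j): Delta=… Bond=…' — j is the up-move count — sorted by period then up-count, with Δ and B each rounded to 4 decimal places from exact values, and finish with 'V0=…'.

(0,0): Delta=-0.0511 Bond=8.7480
(1,0): Delta=-0.5275 Bond=73.1833
(1,1): Delta=0.0000 Bond=0.0000
V0=0.4747

Under the risk-neutral measure, an up-move has probability p* = (R−d)/(u−d) = 0.8542 and values discount at R = 1.22.
Terminal payoffs: V(2,0)=33.2218, V(2,1)=0.0000, V(2,2)=0.0000
(1,0): S=131.2200. Δ = (V_up−V_dn)/(S_up−S_dn) = (0.0000−33.2218)/(169.2738−106.2882) = -0.5275. V = [p*·0.0000 + (1−p*)·33.2218]/1.22 = 3.9712. B = V − Δ·S = 73.1833.
(1,1): S=208.9800. Δ = (V_up−V_dn)/(S_up−S_dn) = (0.0000−0.0000)/(269.5842−169.2738) = 0.0000. V = [p*·0.0000 + (1−p*)·0.0000]/1.22 = 0.0000. B = V − Δ·S = 0.0000.
(0,0): S=162.0000. Δ = (V_up−V_dn)/(S_up−S_dn) = (0.0000−3.9712)/(208.9800−131.2200) = -0.0511. V = [p*·0.0000 + (1−p*)·3.9712]/1.22 = 0.4747. B = V − Δ·S = 8.7480.
The time-0 hedge costs 0.4747, which is the no-arbitrage price.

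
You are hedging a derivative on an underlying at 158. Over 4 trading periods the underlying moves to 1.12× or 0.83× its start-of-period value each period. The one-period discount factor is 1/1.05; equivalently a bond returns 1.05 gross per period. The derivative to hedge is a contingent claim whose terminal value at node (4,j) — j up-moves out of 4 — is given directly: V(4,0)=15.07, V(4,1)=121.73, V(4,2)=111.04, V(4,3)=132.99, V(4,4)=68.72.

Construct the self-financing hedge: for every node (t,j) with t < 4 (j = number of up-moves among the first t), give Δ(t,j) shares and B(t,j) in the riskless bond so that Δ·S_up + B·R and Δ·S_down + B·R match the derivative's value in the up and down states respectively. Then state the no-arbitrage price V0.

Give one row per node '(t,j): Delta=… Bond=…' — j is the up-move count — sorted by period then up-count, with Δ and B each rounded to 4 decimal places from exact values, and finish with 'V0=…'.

(0,0): Delta=-0.3550 Bond=143.6294
(1,0): Delta=0.3561 Bond=57.5555
(1,1): Delta=-0.5227 Bond=180.4831
(2,0): Delta=0.5321 Bond=41.2784
(2,1): Delta=0.3146 Bond=66.5280
(2,2): Delta=-0.7201 Bond=228.6370
(3,0): Delta=4.0711 Bond=-276.3793
(3,1): Delta=-0.3024 Bond=145.0719
(3,2): Delta=0.4601 Bond=45.9215
(3,3): Delta=-0.9984 Bond=301.8430
V0=87.5409

Under the risk-neutral measure, an up-move has probability p* = (R−d)/(u−d) = 0.7586 and values discount at R = 1.05.
Terminal payoffs: V(4,0)=15.0700, V(4,1)=121.7300, V(4,2)=111.0400, V(4,3)=132.9900, V(4,4)=68.7200
Node (3,0) S=90.3423: V=(p*·121.7300+(1−p*)·15.0700)/1.05=91.4138; Δ=(121.7300−15.0700)/(101.1834−74.9841)=4.0711; B=V−Δ·S=-276.3793
Node (3,1) S=121.9077: V=(p*·111.0400+(1−p*)·121.7300)/1.05=108.2099; Δ=(111.0400−121.7300)/(136.5367−101.1834)=-0.3024; B=V−Δ·S=145.0719
Node (3,2) S=164.5020: V=(p*·132.9900+(1−p*)·111.0400)/1.05=121.6112; Δ=(132.9900−111.0400)/(184.2423−136.5367)=0.4601; B=V−Δ·S=45.9215
Node (3,3) S=221.9786: V=(p*·68.7200+(1−p*)·132.9900)/1.05=80.2223; Δ=(68.7200−132.9900)/(248.6161−184.2423)=-0.9984; B=V−Δ·S=301.8430
Node (2,0) S=108.8462: V=(p*·108.2099+(1−p*)·91.4138)/1.05=99.1958; Δ=(108.2099−91.4138)/(121.9077−90.3423)=0.5321; B=V−Δ·S=41.2784
Node (2,1) S=146.8768: V=(p*·121.6112+(1−p*)·108.2099)/1.05=112.7394; Δ=(121.6112−108.2099)/(164.5020−121.9077)=0.3146; B=V−Δ·S=66.5280
Node (2,2) S=198.1952: V=(p*·80.2223+(1−p*)·121.6112)/1.05=85.9169; Δ=(80.2223−121.6112)/(221.9786−164.5020)=-0.7201; B=V−Δ·S=228.6370
Node (1,0) S=131.1400: V=(p*·112.7394+(1−p*)·99.1958)/1.05=104.2574; Δ=(112.7394−99.1958)/(146.8768−108.8462)=0.3561; B=V−Δ·S=57.5555
Node (1,1) S=176.9600: V=(p*·85.9169+(1−p*)·112.7394)/1.05=87.9917; Δ=(85.9169−112.7394)/(198.1952−146.8768)=-0.5227; B=V−Δ·S=180.4831
Node (0,0) S=158.0000: V=(p*·87.9917+(1−p*)·104.2574)/1.05=87.5409; Δ=(87.9917−104.2574)/(176.9600−131.1400)=-0.3550; B=V−Δ·S=143.6294
Root portfolio cost Δ·158+B reproduces V0=87.5409.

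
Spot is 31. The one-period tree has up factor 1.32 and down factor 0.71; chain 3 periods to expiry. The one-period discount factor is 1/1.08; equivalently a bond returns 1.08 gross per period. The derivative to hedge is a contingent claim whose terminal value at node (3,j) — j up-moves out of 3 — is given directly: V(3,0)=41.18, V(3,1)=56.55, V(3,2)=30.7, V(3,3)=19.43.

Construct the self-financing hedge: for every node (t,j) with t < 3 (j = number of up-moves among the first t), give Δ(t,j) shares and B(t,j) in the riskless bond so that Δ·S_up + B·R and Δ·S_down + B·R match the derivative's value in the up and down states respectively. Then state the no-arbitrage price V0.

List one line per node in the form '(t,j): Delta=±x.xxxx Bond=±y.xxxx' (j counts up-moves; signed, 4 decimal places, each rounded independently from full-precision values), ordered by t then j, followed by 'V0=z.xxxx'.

The replicating-portfolio and risk-neutral prices coincide; use p* = (1.08−0.71)/(1.32−0.71) = 0.6066 for the latter.
Payoff layer (t=3): V(3,0)=41.1800, V(3,1)=56.5500, V(3,2)=30.7000, V(3,3)=19.4300
Node (2,0) S=15.6271: V=(p*·56.5500+(1−p*)·41.1800)/1.08=46.7618; Δ=(56.5500−41.1800)/(20.6278−11.0952)=1.6124; B=V−Δ·S=21.5651
Node (2,1) S=29.0532: V=(p*·30.7000+(1−p*)·56.5500)/1.08=37.8430; Δ=(30.7000−56.5500)/(38.3502−20.6278)=-1.4586; B=V−Δ·S=80.2201
Node (2,2) S=54.0144: V=(p*·19.4300+(1−p*)·30.7000)/1.08=22.0964; Δ=(19.4300−30.7000)/(71.2990−38.3502)=-0.3420; B=V−Δ·S=40.5718
Node (1,0) S=22.0100: V=(p*·37.8430+(1−p*)·46.7618)/1.08=38.2890; Δ=(37.8430−46.7618)/(29.0532−15.6271)=-0.6643; B=V−Δ·S=52.9099
Node (1,1) S=40.9200: V=(p*·22.0964+(1−p*)·37.8430)/1.08=26.1961; Δ=(22.0964−37.8430)/(54.0144−29.0532)=-0.6308; B=V−Δ·S=52.0103
Node (0,0) S=31.0000: V=(p*·26.1961+(1−p*)·38.2890)/1.08=28.6611; Δ=(26.1961−38.2890)/(40.9200−22.0100)=-0.6395; B=V−Δ·S=48.4854
Check: Δ(0,0)·S0 + B(0,0) = 28.6611 = V0.

(0,0): Delta=-0.6395 Bond=48.4854
(1,0): Delta=-0.6643 Bond=52.9099
(1,1): Delta=-0.6308 Bond=52.0103
(2,0): Delta=1.6124 Bond=21.5651
(2,1): Delta=-1.4586 Bond=80.2201
(2,2): Delta=-0.3420 Bond=40.5718
V0=28.6611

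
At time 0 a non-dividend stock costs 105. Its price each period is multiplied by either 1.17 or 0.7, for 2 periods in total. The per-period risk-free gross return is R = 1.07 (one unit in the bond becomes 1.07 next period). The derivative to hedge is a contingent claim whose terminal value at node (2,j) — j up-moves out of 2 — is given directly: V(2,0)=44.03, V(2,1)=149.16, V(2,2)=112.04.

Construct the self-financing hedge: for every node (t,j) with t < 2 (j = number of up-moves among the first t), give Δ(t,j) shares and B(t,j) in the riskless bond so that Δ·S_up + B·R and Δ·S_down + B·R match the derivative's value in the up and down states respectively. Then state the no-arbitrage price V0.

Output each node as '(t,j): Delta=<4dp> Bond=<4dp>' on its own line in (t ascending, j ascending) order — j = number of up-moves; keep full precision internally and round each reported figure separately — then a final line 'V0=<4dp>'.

No-arbitrage ⇒ martingale measure with p* = (R−d)/(u−d) = 0.7872.
Payoff layer (t=2): V(2,0)=44.0300, V(2,1)=149.1600, V(2,2)=112.0400
  t=1,j=0: stock 73.5000 → up 85.9950 (V=149.1600), down 51.4500 (V=44.0300). Price 118.4971; hedge Δ=3.0433, bond B=-105.1837.
  t=1,j=1: stock 122.8500 → up 143.7345 (V=112.0400), down 85.9950 (V=149.1600). Price 112.0915; hedge Δ=-0.6429, bond B=191.0702.
  t=0,j=0: stock 105.0000 → up 122.8500 (V=112.0915), down 73.5000 (V=118.4971). Price 106.0321; hedge Δ=-0.1298, bond B=119.6612.
Check: Δ(0,0)·S0 + B(0,0) = 106.0321 = V0.

(0,0): Delta=-0.1298 Bond=119.6612
(1,0): Delta=3.0433 Bond=-105.1837
(1,1): Delta=-0.6429 Bond=191.0702
V0=106.0321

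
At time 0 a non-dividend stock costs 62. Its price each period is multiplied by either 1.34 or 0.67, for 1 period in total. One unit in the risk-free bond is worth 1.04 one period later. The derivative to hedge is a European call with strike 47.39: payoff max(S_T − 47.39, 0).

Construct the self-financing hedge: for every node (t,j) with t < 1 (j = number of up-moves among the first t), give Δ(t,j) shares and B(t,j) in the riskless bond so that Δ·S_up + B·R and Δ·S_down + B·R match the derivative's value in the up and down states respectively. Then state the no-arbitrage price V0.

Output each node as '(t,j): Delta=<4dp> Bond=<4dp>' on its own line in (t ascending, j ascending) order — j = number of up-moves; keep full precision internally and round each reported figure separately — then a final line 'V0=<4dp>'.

The replicating-portfolio and risk-neutral prices coincide; use p* = (1.04−0.67)/(1.34−0.67) = 0.5522 for the latter.
Payoff layer (t=1): V(1,0)=0.0000, V(1,1)=35.6900
  t=0,j=0: stock 62.0000 → up 83.0800 (V=35.6900), down 41.5400 (V=0.0000). Price 18.9513; hedge Δ=0.8592, bond B=-34.3173.
The time-0 hedge costs 18.9513, which is the no-arbitrage price.

(0,0): Delta=0.8592 Bond=-34.3173
V0=18.9513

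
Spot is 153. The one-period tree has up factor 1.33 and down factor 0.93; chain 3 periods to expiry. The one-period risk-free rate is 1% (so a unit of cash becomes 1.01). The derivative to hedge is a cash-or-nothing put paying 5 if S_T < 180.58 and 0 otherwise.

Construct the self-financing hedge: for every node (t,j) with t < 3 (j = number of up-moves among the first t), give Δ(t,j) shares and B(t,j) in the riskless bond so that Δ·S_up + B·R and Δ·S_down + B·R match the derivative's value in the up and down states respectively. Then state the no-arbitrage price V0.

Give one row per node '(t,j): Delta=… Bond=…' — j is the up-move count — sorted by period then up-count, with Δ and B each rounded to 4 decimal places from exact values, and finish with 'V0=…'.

(0,0): Delta=-0.0256 Bond=8.2694
(1,0): Delta=-0.0174 Bond=7.1807
(1,1): Delta=-0.0487 Bond=13.0379
(2,0): Delta=0.0000 Bond=4.9505
(2,1): Delta=-0.0661 Bond=16.4604
(2,2): Delta=0.0000 Bond=0.0000
V0=4.3482

Under the risk-neutral measure, an up-move has probability p* = (R−d)/(u−d) = 0.2000 and values discount at R = 1.01.
At expiry t=3: V(3,0)=5.0000, V(3,1)=5.0000, V(3,2)=0.0000, V(3,3)=0.0000
(2,0): S=132.3297. Δ = (V_up−V_dn)/(S_up−S_dn) = (5.0000−5.0000)/(175.9985−123.0666) = 0.0000. V = [p*·5.0000 + (1−p*)·5.0000]/1.01 = 4.9505. B = V − Δ·S = 4.9505.
(2,1): S=189.2457. Δ = (V_up−V_dn)/(S_up−S_dn) = (0.0000−5.0000)/(251.6968−175.9985) = -0.0661. V = [p*·0.0000 + (1−p*)·5.0000]/1.01 = 3.9604. B = V − Δ·S = 16.4604.
(2,2): S=270.6417. Δ = (V_up−V_dn)/(S_up−S_dn) = (0.0000−0.0000)/(359.9535−251.6968) = 0.0000. V = [p*·0.0000 + (1−p*)·0.0000]/1.01 = 0.0000. B = V − Δ·S = 0.0000.
(1,0): S=142.2900. Δ = (V_up−V_dn)/(S_up−S_dn) = (3.9604−4.9505)/(189.2457−132.3297) = -0.0174. V = [p*·3.9604 + (1−p*)·4.9505]/1.01 = 4.7054. B = V − Δ·S = 7.1807.
(1,1): S=203.4900. Δ = (V_up−V_dn)/(S_up−S_dn) = (0.0000−3.9604)/(270.6417−189.2457) = -0.0487. V = [p*·0.0000 + (1−p*)·3.9604]/1.01 = 3.1369. B = V − Δ·S = 13.0379.
(0,0): S=153.0000. Δ = (V_up−V_dn)/(S_up−S_dn) = (3.1369−4.7054)/(203.4900−142.2900) = -0.0256. V = [p*·3.1369 + (1−p*)·4.7054]/1.01 = 4.3482. B = V − Δ·S = 8.2694.
Self-financing check: at every node Δ·S+B equals the discounted successor values.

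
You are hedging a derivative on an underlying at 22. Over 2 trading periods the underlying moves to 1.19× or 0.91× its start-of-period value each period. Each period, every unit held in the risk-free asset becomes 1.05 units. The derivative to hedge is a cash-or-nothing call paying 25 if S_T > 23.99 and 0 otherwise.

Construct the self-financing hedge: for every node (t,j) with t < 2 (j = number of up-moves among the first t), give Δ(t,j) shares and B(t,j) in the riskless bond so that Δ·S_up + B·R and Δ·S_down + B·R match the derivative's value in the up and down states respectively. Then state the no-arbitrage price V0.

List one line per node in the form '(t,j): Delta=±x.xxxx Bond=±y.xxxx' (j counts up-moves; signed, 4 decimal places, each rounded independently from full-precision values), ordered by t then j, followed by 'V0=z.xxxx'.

Risk-neutral probability p* = (R−d)/(u−d) = (1.05−0.91)/(1.19−0.91) = 0.5000.
At expiry t=2: V(2,0)=0.0000, V(2,1)=0.0000, V(2,2)=25.0000
  t=1,j=0: stock 20.0200 → up 23.8238 (V=0.0000), down 18.2182 (V=0.0000). Price 0.0000; hedge Δ=0.0000, bond B=0.0000.
  t=1,j=1: stock 26.1800 → up 31.1542 (V=25.0000), down 23.8238 (V=0.0000). Price 11.9048; hedge Δ=3.4105, bond B=-77.3810.
  t=0,j=0: stock 22.0000 → up 26.1800 (V=11.9048), down 20.0200 (V=0.0000). Price 5.6689; hedge Δ=1.9326, bond B=-36.8481.
Each (Δ,B) replicates both successor values, so the strategy is self-financing and V0 is arbitrage-free.

(0,0): Delta=1.9326 Bond=-36.8481
(1,0): Delta=0.0000 Bond=0.0000
(1,1): Delta=3.4105 Bond=-77.3810
V0=5.6689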